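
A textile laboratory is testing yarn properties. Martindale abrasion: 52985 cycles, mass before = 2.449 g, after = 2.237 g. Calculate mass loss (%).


Formula: Mass loss% = ((m_before - m_after) / m_before) * 100
Step 1: Mass loss = 2.449 - 2.237 = 0.212 g
Step 2: Ratio = 0.212 / 2.449 = 0.0865659
Step 3: Mass loss% = 0.0865659 * 100 = 8.65659% ≈ 8.66%

8.66%


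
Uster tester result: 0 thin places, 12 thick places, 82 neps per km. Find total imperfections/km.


Formula: Total = thin places + thick places + neps
Total = 0 + 12 + 82
Total = 94 imperfections/km

94 imperfections/km


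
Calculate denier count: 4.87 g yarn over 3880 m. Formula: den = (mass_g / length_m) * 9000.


Formula: den = (mass_g / length_m) * 9000
Substituting: den = (4.87 / 3880) * 9000
Intermediate: 4.87 / 3880 = 0.00125515 g/m
den = 0.00125515 * 9000 = 11.3 denier

11.3 denier


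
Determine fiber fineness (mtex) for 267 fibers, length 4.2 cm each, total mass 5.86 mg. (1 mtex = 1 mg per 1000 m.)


Formula: fineness (mtex) = mass (mg) / total length (km) = (mass_mg / total_length_m) * 1000
Step 1: Convert fiber length: 4.2 cm = 0.042 m
Step 2: Total fiber length = 267 * 0.042 = 11.214 m
Step 3: Linear density = 5.86 mg / 11.214 m = 0.5226 mg/m
Step 4: fineness = 0.5226 * 1000 = 522.6 mtex

522.6 mtex


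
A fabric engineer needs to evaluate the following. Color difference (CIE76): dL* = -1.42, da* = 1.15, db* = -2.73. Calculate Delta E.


Formula: Delta E = sqrt(dL*^2 + da*^2 + db*^2)
Step 1: dL*^2 = (-1.42)^2 = 2.0164
Step 2: da*^2 = 1.15^2 = 1.3225
Step 3: db*^2 = (-2.73)^2 = 7.4529
Step 4: Sum = 2.0164 + 1.3225 + 7.4529 = 10.7918
Step 5: Delta E = sqrt(10.7918) = 3.29

3.29 Delta E


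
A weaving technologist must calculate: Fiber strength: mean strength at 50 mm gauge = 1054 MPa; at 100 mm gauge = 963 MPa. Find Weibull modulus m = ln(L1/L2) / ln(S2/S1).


Formula: m = ln(L1/L2) / ln(S2/S1)
Step 1: ln(L1/L2) = ln(50/100) = -0.69315
Step 2: S2/S1 = 963/1054 = 0.91366
Step 3: ln(S2/S1) = ln(0.91366) = -0.09030
Step 4: m = -0.69315 / -0.09030 = 7.68

7.68 (Weibull m)


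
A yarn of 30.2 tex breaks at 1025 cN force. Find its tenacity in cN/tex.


Formula: Tenacity = Breaking force / Linear density
Tenacity = 1025 cN / 30.2 tex
Tenacity = 33.94 cN/tex

33.94 cN/tex


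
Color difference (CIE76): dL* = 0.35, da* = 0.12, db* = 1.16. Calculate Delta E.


Formula: Delta E = sqrt(dL*^2 + da*^2 + db*^2)
Step 1: dL*^2 = 0.35^2 = 0.1225
Step 2: da*^2 = 0.12^2 = 0.0144
Step 3: db*^2 = 1.16^2 = 1.3456
Step 4: Sum = 0.1225 + 0.0144 + 1.3456 = 1.4825
Step 5: Delta E = sqrt(1.4825) = 1.22

1.22 Delta E


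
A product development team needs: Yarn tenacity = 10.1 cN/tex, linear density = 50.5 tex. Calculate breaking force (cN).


Formula: Breaking force = Tenacity * Linear density
F = 10.1 cN/tex * 50.5 tex
F = 510.05 cN

510.05 cN


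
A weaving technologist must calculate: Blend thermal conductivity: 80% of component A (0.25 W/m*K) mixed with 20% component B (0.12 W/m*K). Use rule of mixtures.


Formula: Blend property = (fraction_A * property_A) + (fraction_B * property_B)
Step 1: Contribution A = 80/100 * 0.25 W/m*K = 0.2 W/m*K
Step 2: Contribution B = 20/100 * 0.12 W/m*K = 0.024 W/m*K
Step 3: Blend thermal conductivity = 0.2 + 0.024 = 0.224 W/m*K

0.224 W/m*K


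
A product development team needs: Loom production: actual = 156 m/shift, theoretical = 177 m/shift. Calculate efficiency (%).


Formula: Efficiency% = (Actual output / Theoretical output) * 100
Efficiency% = (156 / 177) * 100
Efficiency% = 0.881356 * 100 = 88.1356% ≈ 88.1%

88.1%


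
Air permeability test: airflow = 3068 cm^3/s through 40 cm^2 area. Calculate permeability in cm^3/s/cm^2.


Formula: Air Permeability = Airflow / Test Area
AP = 3068 cm^3/s / 40 cm^2
AP = 76.7 cm^3/s/cm^2

76.7 cm^3/s/cm^2


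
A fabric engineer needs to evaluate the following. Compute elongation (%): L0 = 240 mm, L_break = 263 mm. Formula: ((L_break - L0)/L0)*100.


Formula: Elongation (%) = ((L_break - L0) / L0) * 100
Step 1: Extension = 263 - 240 = 23 mm
Step 2: Elongation = (23 / 240) * 100
Step 3: Elongation = 0.095833 * 100 = 9.5833% ≈ 9.6%

9.6%


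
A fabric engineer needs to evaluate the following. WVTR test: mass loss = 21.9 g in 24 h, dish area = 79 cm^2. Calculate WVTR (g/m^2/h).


Formula: WVTR = mass_loss / (area * time)
Step 1: Convert area: 79 cm^2 = 0.0079 m^2
Step 2: WVTR = 21.9 g / (0.0079 m^2 * 24 h)
Step 3: WVTR = 21.9 / 0.1896 = 115.5 g/m^2/h

115.5 g/m^2/h


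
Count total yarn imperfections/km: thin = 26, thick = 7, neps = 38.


Formula: Total = thin places + thick places + neps
Total = 26 + 7 + 38
Total = 71 imperfections/km

71 imperfections/km


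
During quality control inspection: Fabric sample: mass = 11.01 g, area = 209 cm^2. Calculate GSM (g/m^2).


Formula: GSM = mass_g / area_m2
Step 1: Convert area: 209 cm^2 = 209 / 10000 = 0.0209 m^2
Step 2: GSM = 11.01 g / 0.0209 m^2 = 526.8 g/m^2

526.8 g/m^2


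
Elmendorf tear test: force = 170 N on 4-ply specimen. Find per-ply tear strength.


Formula: Per-ply strength = Total force / Number of plies
Per-ply = 170 N / 4
Per-ply = 42.5 N

42.5 N


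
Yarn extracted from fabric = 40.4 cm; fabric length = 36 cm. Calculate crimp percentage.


Formula: Crimp% = ((L_yarn - L_fabric) / L_fabric) * 100
Step 1: Extension = 40.4 - 36 = 4.4 cm
Step 2: Crimp% = (4.4 / 36) * 100
Step 3: Crimp% = 0.122222 * 100 = 12.2222% ≈ 12.2%

12.2%


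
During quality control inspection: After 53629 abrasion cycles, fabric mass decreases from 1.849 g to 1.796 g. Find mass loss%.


Formula: Mass loss% = ((m_before - m_after) / m_before) * 100
Step 1: Mass loss = 1.849 - 1.796 = 0.053 g
Step 2: Ratio = 0.053 / 1.849 = 0.0286641
Step 3: Mass loss% = 0.0286641 * 100 = 2.86641% ≈ 2.87%

2.87%


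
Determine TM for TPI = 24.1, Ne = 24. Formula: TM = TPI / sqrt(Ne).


Formula: TM = TPI / sqrt(Ne)
Step 1: sqrt(Ne) = sqrt(24) = 4.899
Step 2: TM = 24.1 / 4.899 = 4.92

4.92 TM


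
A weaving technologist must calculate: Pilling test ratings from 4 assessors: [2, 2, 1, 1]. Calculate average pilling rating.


Formula: Mean = sum / count
Sum = 2 + 2 + 1 + 1 = 6
Mean = 6 / 4 = 1.5

1.5


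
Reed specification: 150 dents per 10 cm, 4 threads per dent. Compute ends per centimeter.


Formula: EPC = (dents per 10 cm * ends per dent) / 10
Step 1: Total ends per 10 cm = 150 * 4 = 600
Step 2: EPC = 600 / 10 = 60.0 ends/cm

60.0 ends/cm


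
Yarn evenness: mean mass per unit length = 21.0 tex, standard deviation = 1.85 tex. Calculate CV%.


Formula: CV% = (standard deviation / mean) * 100
Step 1: Ratio = 1.85 / 21.0 = 0.088095
Step 2: CV% = 0.088095 * 100 = 8.8095% ≈ 8.8%

8.8%


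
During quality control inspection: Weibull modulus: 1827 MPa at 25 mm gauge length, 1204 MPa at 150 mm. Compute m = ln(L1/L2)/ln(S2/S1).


Formula: m = ln(L1/L2) / ln(S2/S1)
Step 1: ln(L1/L2) = ln(25/150) = -1.79176
Step 2: S2/S1 = 1204/1827 = 0.659
Step 3: ln(S2/S1) = ln(0.659) = -0.41703
Step 4: m = -1.79176 / -0.41703 = 4.30

4.30 (Weibull m)


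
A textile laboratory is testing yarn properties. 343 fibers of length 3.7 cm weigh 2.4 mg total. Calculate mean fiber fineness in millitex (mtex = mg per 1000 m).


Formula: fineness (mtex) = mass (mg) / total length (km) = (mass_mg / total_length_m) * 1000
Step 1: Convert fiber length: 3.7 cm = 0.037 m
Step 2: Total fiber length = 343 * 0.037 = 12.691 m
Step 3: Linear density = 2.4 mg / 12.691 m = 0.1891 mg/m
Step 4: fineness = 0.1891 * 1000 = 189.1 mtex

189.1 mtex


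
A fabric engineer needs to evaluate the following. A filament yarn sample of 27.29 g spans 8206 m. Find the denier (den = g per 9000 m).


Formula: den = (mass_g / length_m) * 9000
Substituting: den = (27.29 / 8206) * 9000
Intermediate: 27.29 / 8206 = 0.00332562 g/m
den = 0.00332562 * 9000 = 29.9 denier

29.9 denier


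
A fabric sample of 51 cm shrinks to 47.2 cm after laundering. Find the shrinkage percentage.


Formula: Shrinkage% = ((L_before - L_after) / L_before) * 100
Step 1: Shrinkage = 51 - 47.2 = 3.8 cm
Step 2: Shrinkage% = (3.8 / 51) * 100
Step 3: Shrinkage% = 0.07451 * 100 = 7.451% ≈ 7.5%

7.5%


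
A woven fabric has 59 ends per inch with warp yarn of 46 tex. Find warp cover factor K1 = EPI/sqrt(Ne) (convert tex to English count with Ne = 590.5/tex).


Formula: K1 = EPI / sqrt(Ne), with Ne = 590.5 / tex_warp
Step 1: Ne = 590.5 / 46 = 12.837
Step 2: sqrt(Ne) = sqrt(12.837) = 3.5829
Step 3: K1 = 59 / 3.5829 = 16.5

16.5


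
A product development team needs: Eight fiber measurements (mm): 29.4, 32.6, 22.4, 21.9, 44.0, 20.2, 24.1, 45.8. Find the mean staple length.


Formula: Mean = sum of lengths / count
Sum = 29.4 + 32.6 + 22.4 + 21.9 + 44.0 + 20.2 + 24.1 + 45.8
Sum = 240.4 mm
Mean = 240.4 / 8 = 30.05 mm

30.05 mm


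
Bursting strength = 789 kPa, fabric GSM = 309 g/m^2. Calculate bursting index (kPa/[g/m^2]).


Formula: Bursting Index = Bursting Strength / Fabric GSM
BI = 789 kPa / 309 g/m^2
BI = 2.553 kPa/(g/m^2)

2.553 kPa/(g/m^2)


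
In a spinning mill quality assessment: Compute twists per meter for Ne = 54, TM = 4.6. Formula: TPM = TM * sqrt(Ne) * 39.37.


Formula: TPM = TM * sqrt(Ne) * 39.37
Step 1: sqrt(Ne) = sqrt(54) = 7.3485
Step 2: TM * sqrt(Ne) = 4.6 * 7.3485 = 33.8031
Step 3: TPM = 33.8031 * 39.37 = 1331 twists/m

1331 twists/m


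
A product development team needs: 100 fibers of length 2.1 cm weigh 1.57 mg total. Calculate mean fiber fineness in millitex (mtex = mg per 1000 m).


Formula: fineness (mtex) = mass (mg) / total length (km) = (mass_mg / total_length_m) * 1000
Step 1: Convert fiber length: 2.1 cm = 0.021 m
Step 2: Total fiber length = 100 * 0.021 = 2.1 m
Step 3: Linear density = 1.57 mg / 2.1 m = 0.7476 mg/m
Step 4: fineness = 0.7476 * 1000 = 747.6 mtex

747.6 mtex


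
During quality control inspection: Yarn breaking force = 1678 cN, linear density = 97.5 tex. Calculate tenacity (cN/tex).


Formula: Tenacity = Breaking force / Linear density
Tenacity = 1678 cN / 97.5 tex
Tenacity = 17.21 cN/tex

17.21 cN/tex


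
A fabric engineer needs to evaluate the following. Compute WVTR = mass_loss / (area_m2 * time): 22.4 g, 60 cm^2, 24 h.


Formula: WVTR = mass_loss / (area * time)
Step 1: Convert area: 60 cm^2 = 0.006 m^2
Step 2: WVTR = 22.4 g / (0.006 m^2 * 24 h)
Step 3: WVTR = 22.4 / 0.144 = 155.6 g/m^2/h

155.6 g/m^2/h


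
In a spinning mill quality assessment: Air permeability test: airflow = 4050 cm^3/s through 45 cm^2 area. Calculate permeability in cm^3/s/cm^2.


Formula: Air Permeability = Airflow / Test Area
AP = 4050 cm^3/s / 45 cm^2
AP = 90.0 cm^3/s/cm^2

90.0 cm^3/s/cm^2


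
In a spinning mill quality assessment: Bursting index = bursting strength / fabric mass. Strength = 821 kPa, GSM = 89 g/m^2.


Formula: Bursting Index = Bursting Strength / Fabric GSM
BI = 821 kPa / 89 g/m^2
BI = 9.225 kPa/(g/m^2)

9.225 kPa/(g/m^2)


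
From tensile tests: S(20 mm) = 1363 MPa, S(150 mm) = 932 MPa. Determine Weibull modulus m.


Formula: m = ln(L1/L2) / ln(S2/S1)
Step 1: ln(L1/L2) = ln(20/150) = -2.01490
Step 2: S2/S1 = 932/1363 = 0.68379
Step 3: ln(S2/S1) = ln(0.68379) = -0.38010
Step 4: m = -2.01490 / -0.38010 = 5.30

5.30 (Weibull m)


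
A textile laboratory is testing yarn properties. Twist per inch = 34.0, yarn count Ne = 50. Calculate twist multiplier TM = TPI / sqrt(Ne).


Formula: TM = TPI / sqrt(Ne)
Step 1: sqrt(Ne) = sqrt(50) = 7.0711
Step 2: TM = 34.0 / 7.0711 = 4.81

4.81 TM


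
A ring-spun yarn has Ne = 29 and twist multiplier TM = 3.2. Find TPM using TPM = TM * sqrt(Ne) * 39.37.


Formula: TPM = TM * sqrt(Ne) * 39.37
Step 1: sqrt(Ne) = sqrt(29) = 5.3852
Step 2: TM * sqrt(Ne) = 3.2 * 5.3852 = 17.2326
Step 3: TPM = 17.2326 * 39.37 = 678 twists/m

678 twists/m


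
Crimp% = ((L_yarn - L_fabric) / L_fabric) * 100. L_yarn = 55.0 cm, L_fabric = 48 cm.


Formula: Crimp% = ((L_yarn - L_fabric) / L_fabric) * 100
Step 1: Extension = 55.0 - 48 = 7.0 cm
Step 2: Crimp% = (7.0 / 48) * 100
Step 3: Crimp% = 0.145833 * 100 = 14.5833% ≈ 14.6%

14.6%


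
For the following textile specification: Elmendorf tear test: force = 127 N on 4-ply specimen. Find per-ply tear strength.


Formula: Per-ply strength = Total force / Number of plies
Per-ply = 127 N / 4
Per-ply = 31.75 N

31.75 N


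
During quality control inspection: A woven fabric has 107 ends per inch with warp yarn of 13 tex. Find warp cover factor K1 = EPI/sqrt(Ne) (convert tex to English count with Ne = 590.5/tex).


Formula: K1 = EPI / sqrt(Ne), with Ne = 590.5 / tex_warp
Step 1: Ne = 590.5 / 13 = 45.423
Step 2: sqrt(Ne) = sqrt(45.423) = 6.7397
Step 3: K1 = 107 / 6.7397 = 15.9

15.9


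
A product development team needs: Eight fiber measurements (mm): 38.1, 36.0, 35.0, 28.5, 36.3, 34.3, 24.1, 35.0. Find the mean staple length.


Formula: Mean = sum of lengths / count
Sum = 38.1 + 36.0 + 35.0 + 28.5 + 36.3 + 34.3 + 24.1 + 35.0
Sum = 267.3 mm
Mean = 267.3 / 8 = 33.41 mm

33.41 mm


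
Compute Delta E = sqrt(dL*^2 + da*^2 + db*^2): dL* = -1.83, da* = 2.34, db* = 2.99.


Formula: Delta E = sqrt(dL*^2 + da*^2 + db*^2)
Step 1: dL*^2 = (-1.83)^2 = 3.3489
Step 2: da*^2 = 2.34^2 = 5.4756
Step 3: db*^2 = 2.99^2 = 8.9401
Step 4: Sum = 3.3489 + 5.4756 + 8.9401 = 17.7646
Step 5: Delta E = sqrt(17.7646) = 4.21

4.21 Delta E


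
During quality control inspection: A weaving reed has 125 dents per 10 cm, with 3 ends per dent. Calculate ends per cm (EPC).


Formula: EPC = (dents per 10 cm * ends per dent) / 10
Step 1: Total ends per 10 cm = 125 * 3 = 375
Step 2: EPC = 375 / 10 = 37.5 ends/cm

37.5 ends/cm


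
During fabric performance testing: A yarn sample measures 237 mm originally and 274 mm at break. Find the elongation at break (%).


Formula: Elongation (%) = ((L_break - L0) / L0) * 100
Step 1: Extension = 274 - 237 = 37 mm
Step 2: Elongation = (37 / 237) * 100
Step 3: Elongation = 0.156118 * 100 = 15.6118% ≈ 15.6%

15.6%


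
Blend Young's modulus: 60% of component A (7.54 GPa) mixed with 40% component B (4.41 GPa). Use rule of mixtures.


Formula: Blend property = (fraction_A * property_A) + (fraction_B * property_B)
Step 1: Contribution A = 60/100 * 7.54 GPa = 4.524 GPa
Step 2: Contribution B = 40/100 * 4.41 GPa = 1.764 GPa
Step 3: Blend Young's modulus = 4.524 + 1.764 = 6.288 GPa

6.288 GPa


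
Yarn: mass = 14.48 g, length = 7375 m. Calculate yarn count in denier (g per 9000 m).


Formula: den = (mass_g / length_m) * 9000
Substituting: den = (14.48 / 7375) * 9000
Intermediate: 14.48 / 7375 = 0.00196339 g/m
den = 0.00196339 * 9000 = 17.7 denier

17.7 denier


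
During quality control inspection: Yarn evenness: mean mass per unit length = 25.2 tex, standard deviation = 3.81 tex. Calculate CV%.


Formula: CV% = (standard deviation / mean) * 100
Step 1: Ratio = 3.81 / 25.2 = 0.15119
Step 2: CV% = 0.15119 * 100 = 15.119% ≈ 15.1%

15.1%


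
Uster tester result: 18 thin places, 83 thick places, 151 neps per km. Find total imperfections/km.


Formula: Total = thin places + thick places + neps
Total = 18 + 83 + 151
Total = 252 imperfections/km

252 imperfections/km


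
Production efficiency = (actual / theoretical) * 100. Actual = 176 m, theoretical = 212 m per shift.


Formula: Efficiency% = (Actual output / Theoretical output) * 100
Efficiency% = (176 / 212) * 100
Efficiency% = 0.830189 * 100 = 83.0189% ≈ 83.0%

83.0%


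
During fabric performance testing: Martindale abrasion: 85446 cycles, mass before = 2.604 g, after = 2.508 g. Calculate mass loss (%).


Formula: Mass loss% = ((m_before - m_after) / m_before) * 100
Step 1: Mass loss = 2.604 - 2.508 = 0.096 g
Step 2: Ratio = 0.096 / 2.604 = 0.0368664
Step 3: Mass loss% = 0.0368664 * 100 = 3.68664% ≈ 3.69%

3.69%


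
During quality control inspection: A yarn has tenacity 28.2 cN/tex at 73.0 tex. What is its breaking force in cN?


Formula: Breaking force = Tenacity * Linear density
F = 28.2 cN/tex * 73.0 tex
F = 2058.60 cN

2058.60 cN


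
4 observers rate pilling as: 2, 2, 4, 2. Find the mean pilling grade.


Formula: Mean = sum / count
Sum = 2 + 2 + 4 + 2 = 10
Mean = 10 / 4 = 2.5

2.5


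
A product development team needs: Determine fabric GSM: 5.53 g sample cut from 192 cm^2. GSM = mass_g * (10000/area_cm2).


Formula: GSM = mass_g / area_m2
Step 1: Convert area: 192 cm^2 = 192 / 10000 = 0.0192 m^2
Step 2: GSM = 5.53 g / 0.0192 m^2 = 288.0 g/m^2

288.0 g/m^2


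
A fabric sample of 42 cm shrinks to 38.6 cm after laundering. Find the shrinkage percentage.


Formula: Shrinkage% = ((L_before - L_after) / L_before) * 100
Step 1: Shrinkage = 42 - 38.6 = 3.4 cm
Step 2: Shrinkage% = (3.4 / 42) * 100
Step 3: Shrinkage% = 0.080952 * 100 = 8.0952% ≈ 8.1%

8.1%


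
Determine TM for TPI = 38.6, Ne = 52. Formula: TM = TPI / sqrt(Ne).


Formula: TM = TPI / sqrt(Ne)
Step 1: sqrt(Ne) = sqrt(52) = 7.2111
Step 2: TM = 38.6 / 7.2111 = 5.35

5.35 TM


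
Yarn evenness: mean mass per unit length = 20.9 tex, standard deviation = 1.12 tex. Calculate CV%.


Formula: CV% = (standard deviation / mean) * 100
Step 1: Ratio = 1.12 / 20.9 = 0.053589
Step 2: CV% = 0.053589 * 100 = 5.3589% ≈ 5.4%

5.4%


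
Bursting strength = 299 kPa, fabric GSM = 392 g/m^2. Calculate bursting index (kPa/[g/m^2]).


Formula: Bursting Index = Bursting Strength / Fabric GSM
BI = 299 kPa / 392 g/m^2
BI = 0.763 kPa/(g/m^2)

0.763 kPa/(g/m^2)


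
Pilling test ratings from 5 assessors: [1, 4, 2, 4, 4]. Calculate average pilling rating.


Formula: Mean = sum / count
Sum = 1 + 4 + 2 + 4 + 4 = 15
Mean = 15 / 5 = 3.0

3.0


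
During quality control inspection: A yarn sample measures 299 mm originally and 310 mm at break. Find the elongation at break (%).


Formula: Elongation (%) = ((L_break - L0) / L0) * 100
Step 1: Extension = 310 - 299 = 11 mm
Step 2: Elongation = (11 / 299) * 100
Step 3: Elongation = 0.036789 * 100 = 3.6789% ≈ 3.7%

3.7%


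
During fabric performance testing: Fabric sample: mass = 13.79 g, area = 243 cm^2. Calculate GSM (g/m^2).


Formula: GSM = mass_g / area_m2
Step 1: Convert area: 243 cm^2 = 243 / 10000 = 0.0243 m^2
Step 2: GSM = 13.79 g / 0.0243 m^2 = 567.5 g/m^2

567.5 g/m^2


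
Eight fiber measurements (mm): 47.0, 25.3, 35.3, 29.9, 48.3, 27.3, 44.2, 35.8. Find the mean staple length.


Formula: Mean = sum of lengths / count
Sum = 47.0 + 25.3 + 35.3 + 29.9 + 48.3 + 27.3 + 44.2 + 35.8
Sum = 293.1 mm
Mean = 293.1 / 8 = 36.64 mm

36.64 mm


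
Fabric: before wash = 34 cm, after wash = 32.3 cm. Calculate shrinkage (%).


Formula: Shrinkage% = ((L_before - L_after) / L_before) * 100
Step 1: Shrinkage = 34 - 32.3 = 1.7 cm
Step 2: Shrinkage% = (1.7 / 34) * 100
Step 3: Shrinkage% = 0.05 * 100 = 5.0%

5.0%


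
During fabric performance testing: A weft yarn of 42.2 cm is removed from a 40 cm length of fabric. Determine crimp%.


Formula: Crimp% = ((L_yarn - L_fabric) / L_fabric) * 100
Step 1: Extension = 42.2 - 40 = 2.2 cm
Step 2: Crimp% = (2.2 / 40) * 100
Step 3: Crimp% = 0.055 * 100 = 5.5%

5.5%


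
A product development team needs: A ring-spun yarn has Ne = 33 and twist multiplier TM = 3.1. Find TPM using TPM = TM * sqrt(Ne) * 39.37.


Formula: TPM = TM * sqrt(Ne) * 39.37
Step 1: sqrt(Ne) = sqrt(33) = 5.7446
Step 2: TM * sqrt(Ne) = 3.1 * 5.7446 = 17.8083
Step 3: TPM = 17.8083 * 39.37 = 701 twists/m

701 twists/m


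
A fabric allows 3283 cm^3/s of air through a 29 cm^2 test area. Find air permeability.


Formula: Air Permeability = Airflow / Test Area
AP = 3283 cm^3/s / 29 cm^2
AP = 113.2 cm^3/s/cm^2

113.2 cm^3/s/cm^2


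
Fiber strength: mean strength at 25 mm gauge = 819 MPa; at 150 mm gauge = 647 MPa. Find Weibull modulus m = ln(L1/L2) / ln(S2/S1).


Formula: m = ln(L1/L2) / ln(S2/S1)
Step 1: ln(L1/L2) = ln(25/150) = -1.79176
Step 2: S2/S1 = 647/819 = 0.78999
Step 3: ln(S2/S1) = ln(0.78999) = -0.23573
Step 4: m = -1.79176 / -0.23573 = 7.60

7.60 (Weibull m)


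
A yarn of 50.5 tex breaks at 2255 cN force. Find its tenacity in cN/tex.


Formula: Tenacity = Breaking force / Linear density
Tenacity = 2255 cN / 50.5 tex
Tenacity = 44.65 cN/tex

44.65 cN/tex


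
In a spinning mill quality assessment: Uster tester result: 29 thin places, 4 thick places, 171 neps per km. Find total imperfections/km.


Formula: Total = thin places + thick places + neps
Total = 29 + 4 + 171
Total = 204 imperfections/km

204 imperfections/km


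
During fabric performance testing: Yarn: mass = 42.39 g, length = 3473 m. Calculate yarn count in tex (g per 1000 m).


Formula: Tex = (mass_g / length_m) * 1000
Substituting: Tex = (42.39 / 3473) * 1000
Intermediate: 42.39 / 3473 = 0.01220559 g/m
Tex = 0.01220559 * 1000 = 12.21 tex

12.21 tex


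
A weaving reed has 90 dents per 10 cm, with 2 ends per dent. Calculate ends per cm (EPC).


Formula: EPC = (dents per 10 cm * ends per dent) / 10
Step 1: Total ends per 10 cm = 90 * 2 = 180
Step 2: EPC = 180 / 10 = 18.0 ends/cm

18.0 ends/cm


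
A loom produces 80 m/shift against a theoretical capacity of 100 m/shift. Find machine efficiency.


Formula: Efficiency% = (Actual output / Theoretical output) * 100
Efficiency% = (80 / 100) * 100
Efficiency% = 0.8 * 100 = 80.0%

80.0%


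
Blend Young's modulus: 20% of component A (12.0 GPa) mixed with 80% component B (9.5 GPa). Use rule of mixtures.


Formula: Blend property = (fraction_A * property_A) + (fraction_B * property_B)
Step 1: Contribution A = 20/100 * 12.0 GPa = 2.4 GPa
Step 2: Contribution B = 80/100 * 9.5 GPa = 7.6 GPa
Step 3: Blend Young's modulus = 2.4 + 7.6 = 10.0 GPa

10.0 GPa


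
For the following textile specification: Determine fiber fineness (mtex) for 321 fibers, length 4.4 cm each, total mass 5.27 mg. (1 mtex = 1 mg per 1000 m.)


Formula: fineness (mtex) = mass (mg) / total length (km) = (mass_mg / total_length_m) * 1000
Step 1: Convert fiber length: 4.4 cm = 0.044 m
Step 2: Total fiber length = 321 * 0.044 = 14.124 m
Step 3: Linear density = 5.27 mg / 14.124 m = 0.3731 mg/m
Step 4: fineness = 0.3731 * 1000 = 373.1 mtex

373.1 mtex


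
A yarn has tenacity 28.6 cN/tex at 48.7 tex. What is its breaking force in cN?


Formula: Breaking force = Tenacity * Linear density
F = 28.6 cN/tex * 48.7 tex
F = 1392.82 cN

1392.82 cN


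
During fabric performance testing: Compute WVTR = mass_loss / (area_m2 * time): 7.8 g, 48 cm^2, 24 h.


Formula: WVTR = mass_loss / (area * time)
Step 1: Convert area: 48 cm^2 = 0.0048 m^2
Step 2: WVTR = 7.8 g / (0.0048 m^2 * 24 h)
Step 3: WVTR = 7.8 / 0.1152 = 67.7 g/m^2/h

67.7 g/m^2/h


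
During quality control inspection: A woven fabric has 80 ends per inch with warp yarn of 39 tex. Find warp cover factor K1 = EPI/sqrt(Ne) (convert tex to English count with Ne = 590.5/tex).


Formula: K1 = EPI / sqrt(Ne), with Ne = 590.5 / tex_warp
Step 1: Ne = 590.5 / 39 = 15.141
Step 2: sqrt(Ne) = sqrt(15.141) = 3.8911
Step 3: K1 = 80 / 3.8911 = 20.6

20.6


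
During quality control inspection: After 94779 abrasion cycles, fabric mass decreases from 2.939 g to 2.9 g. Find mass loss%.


Formula: Mass loss% = ((m_before - m_after) / m_before) * 100
Step 1: Mass loss = 2.939 - 2.9 = 0.039 g
Step 2: Ratio = 0.039 / 2.939 = 0.0132698
Step 3: Mass loss% = 0.0132698 * 100 = 1.32698% ≈ 1.33%

1.33%


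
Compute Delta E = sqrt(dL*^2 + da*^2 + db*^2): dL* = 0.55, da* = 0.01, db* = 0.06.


Formula: Delta E = sqrt(dL*^2 + da*^2 + db*^2)
Step 1: dL*^2 = 0.55^2 = 0.3025
Step 2: da*^2 = 0.01^2 = 0.0001
Step 3: db*^2 = 0.06^2 = 0.0036
Step 4: Sum = 0.3025 + 0.0001 + 0.0036 = 0.3062
Step 5: Delta E = sqrt(0.3062) = 0.55

0.55 Delta E


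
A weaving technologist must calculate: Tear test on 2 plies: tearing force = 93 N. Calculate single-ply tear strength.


Formula: Per-ply strength = Total force / Number of plies
Per-ply = 93 N / 2
Per-ply = 46.5 N

46.5 N


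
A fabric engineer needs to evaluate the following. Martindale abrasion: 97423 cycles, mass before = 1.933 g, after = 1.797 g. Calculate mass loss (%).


Formula: Mass loss% = ((m_before - m_after) / m_before) * 100
Step 1: Mass loss = 1.933 - 1.797 = 0.136 g
Step 2: Ratio = 0.136 / 1.933 = 0.070357
Step 3: Mass loss% = 0.070357 * 100 = 7.0357% ≈ 7.04%

7.04%


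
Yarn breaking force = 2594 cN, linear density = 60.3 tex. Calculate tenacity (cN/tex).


Formula: Tenacity = Breaking force / Linear density
Tenacity = 2594 cN / 60.3 tex
Tenacity = 43.02 cN/tex

43.02 cN/tex


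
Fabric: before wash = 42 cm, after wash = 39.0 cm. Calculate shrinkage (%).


Formula: Shrinkage% = ((L_before - L_after) / L_before) * 100
Step 1: Shrinkage = 42 - 39.0 = 3.0 cm
Step 2: Shrinkage% = (3.0 / 42) * 100
Step 3: Shrinkage% = 0.071429 * 100 = 7.1429% ≈ 7.1%

7.1%


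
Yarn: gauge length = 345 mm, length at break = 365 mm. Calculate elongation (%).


Formula: Elongation (%) = ((L_break - L0) / L0) * 100
Step 1: Extension = 365 - 345 = 20 mm
Step 2: Elongation = (20 / 345) * 100
Step 3: Elongation = 0.057971 * 100 = 5.7971% ≈ 5.8%

5.8%


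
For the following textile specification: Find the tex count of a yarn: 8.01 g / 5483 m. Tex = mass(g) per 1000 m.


Formula: Tex = (mass_g / length_m) * 1000
Substituting: Tex = (8.01 / 5483) * 1000
Intermediate: 8.01 / 5483 = 0.00146088 g/m
Tex = 0.00146088 * 1000 = 1.46 tex

1.46 tex


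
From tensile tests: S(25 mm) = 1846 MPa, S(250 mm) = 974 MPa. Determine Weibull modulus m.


Formula: m = ln(L1/L2) / ln(S2/S1)
Step 1: ln(L1/L2) = ln(25/250) = -2.30259
Step 2: S2/S1 = 974/1846 = 0.52763
Step 3: ln(S2/S1) = ln(0.52763) = -0.63936
Step 4: m = -2.30259 / -0.63936 = 3.60

3.60 (Weibull m)


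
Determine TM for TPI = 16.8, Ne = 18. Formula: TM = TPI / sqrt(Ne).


Formula: TM = TPI / sqrt(Ne)
Step 1: sqrt(Ne) = sqrt(18) = 4.2426
Step 2: TM = 16.8 / 4.2426 = 3.96

3.96 TM


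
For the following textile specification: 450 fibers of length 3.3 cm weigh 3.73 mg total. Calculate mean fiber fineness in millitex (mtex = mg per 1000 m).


Formula: fineness (mtex) = mass (mg) / total length (km) = (mass_mg / total_length_m) * 1000
Step 1: Convert fiber length: 3.3 cm = 0.033 m
Step 2: Total fiber length = 450 * 0.033 = 14.85 m
Step 3: Linear density = 3.73 mg / 14.85 m = 0.2512 mg/m
Step 4: fineness = 0.2512 * 1000 = 251.2 mtex

251.2 mtex


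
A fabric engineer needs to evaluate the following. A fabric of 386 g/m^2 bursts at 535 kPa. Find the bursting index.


Formula: Bursting Index = Bursting Strength / Fabric GSM
BI = 535 kPa / 386 g/m^2
BI = 1.386 kPa/(g/m^2)

1.386 kPa/(g/m^2)


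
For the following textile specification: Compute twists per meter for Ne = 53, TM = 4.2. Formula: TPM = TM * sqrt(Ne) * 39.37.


Formula: TPM = TM * sqrt(Ne) * 39.37
Step 1: sqrt(Ne) = sqrt(53) = 7.2801
Step 2: TM * sqrt(Ne) = 4.2 * 7.2801 = 30.5764
Step 3: TPM = 30.5764 * 39.37 = 1204 twists/m

1204 twists/m


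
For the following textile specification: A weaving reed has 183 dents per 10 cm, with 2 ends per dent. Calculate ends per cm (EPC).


Formula: EPC = (dents per 10 cm * ends per dent) / 10
Step 1: Total ends per 10 cm = 183 * 2 = 366
Step 2: EPC = 366 / 10 = 36.6 ends/cm

36.6 ends/cm


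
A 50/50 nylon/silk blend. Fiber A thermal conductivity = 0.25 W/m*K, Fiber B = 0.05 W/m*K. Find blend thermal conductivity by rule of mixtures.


Formula: Blend property = (fraction_A * property_A) + (fraction_B * property_B)
Step 1: Contribution A = 50/100 * 0.25 W/m*K = 0.125 W/m*K
Step 2: Contribution B = 50/100 * 0.05 W/m*K = 0.025 W/m*K
Step 3: Blend thermal conductivity = 0.125 + 0.025 = 0.15 W/m*K

0.15 W/m*K


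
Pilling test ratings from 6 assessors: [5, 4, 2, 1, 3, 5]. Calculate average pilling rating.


Formula: Mean = sum / count
Sum = 5 + 4 + 2 + 1 + 3 + 5 = 20
Mean = 20 / 6 = 3.3

3.3


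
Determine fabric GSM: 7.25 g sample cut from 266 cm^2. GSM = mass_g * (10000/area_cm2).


Formula: GSM = mass_g / area_m2
Step 1: Convert area: 266 cm^2 = 266 / 10000 = 0.0266 m^2
Step 2: GSM = 7.25 g / 0.0266 m^2 = 272.6 g/m^2

272.6 g/m^2


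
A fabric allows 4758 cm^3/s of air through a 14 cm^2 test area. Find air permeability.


Formula: Air Permeability = Airflow / Test Area
AP = 4758 cm^3/s / 14 cm^2
AP = 339.9 cm^3/s/cm^2

339.9 cm^3/s/cm^2


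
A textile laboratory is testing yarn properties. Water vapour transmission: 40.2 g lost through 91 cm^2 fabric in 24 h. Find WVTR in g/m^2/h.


Formula: WVTR = mass_loss / (area * time)
Step 1: Convert area: 91 cm^2 = 0.0091 m^2
Step 2: WVTR = 40.2 g / (0.0091 m^2 * 24 h)
Step 3: WVTR = 40.2 / 0.2184 = 184.1 g/m^2/h

184.1 g/m^2/h


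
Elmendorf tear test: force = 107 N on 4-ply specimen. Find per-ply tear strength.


Formula: Per-ply strength = Total force / Number of plies
Per-ply = 107 N / 4
Per-ply = 26.75 N

26.75 N


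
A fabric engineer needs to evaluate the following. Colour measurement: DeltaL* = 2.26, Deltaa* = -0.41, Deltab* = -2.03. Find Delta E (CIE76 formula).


Formula: Delta E = sqrt(dL*^2 + da*^2 + db*^2)
Step 1: dL*^2 = 2.26^2 = 5.1076
Step 2: da*^2 = (-0.41)^2 = 0.1681
Step 3: db*^2 = (-2.03)^2 = 4.1209
Step 4: Sum = 5.1076 + 0.1681 + 4.1209 = 9.3966
Step 5: Delta E = sqrt(9.3966) = 3.07

3.07 Delta E


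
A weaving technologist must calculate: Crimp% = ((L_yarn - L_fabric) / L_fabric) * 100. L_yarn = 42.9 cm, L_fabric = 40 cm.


Formula: Crimp% = ((L_yarn - L_fabric) / L_fabric) * 100
Step 1: Extension = 42.9 - 40 = 2.9 cm
Step 2: Crimp% = (2.9 / 40) * 100
Step 3: Crimp% = 0.0725 * 100 = 7.25% ≈ 7.3%

7.3%


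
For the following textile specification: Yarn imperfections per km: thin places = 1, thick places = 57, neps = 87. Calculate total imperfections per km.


Formula: Total = thin places + thick places + neps
Total = 1 + 57 + 87
Total = 145 imperfections/km

145 imperfections/km


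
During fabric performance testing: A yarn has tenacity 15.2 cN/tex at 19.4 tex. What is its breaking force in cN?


Formula: Breaking force = Tenacity * Linear density
F = 15.2 cN/tex * 19.4 tex
F = 294.88 cN

294.88 cN


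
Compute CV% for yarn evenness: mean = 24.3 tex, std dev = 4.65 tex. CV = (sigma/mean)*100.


Formula: CV% = (standard deviation / mean) * 100
Step 1: Ratio = 4.65 / 24.3 = 0.191358
Step 2: CV% = 0.191358 * 100 = 19.1358% ≈ 19.1%

19.1%


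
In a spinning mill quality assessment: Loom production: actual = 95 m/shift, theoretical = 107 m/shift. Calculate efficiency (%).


Formula: Efficiency% = (Actual output / Theoretical output) * 100
Efficiency% = (95 / 107) * 100
Efficiency% = 0.88785 * 100 = 88.785% ≈ 88.8%

88.8%


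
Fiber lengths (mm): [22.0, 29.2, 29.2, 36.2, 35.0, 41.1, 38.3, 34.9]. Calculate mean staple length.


Formula: Mean = sum of lengths / count
Sum = 22.0 + 29.2 + 29.2 + 36.2 + 35.0 + 41.1 + 38.3 + 34.9
Sum = 265.9 mm
Mean = 265.9 / 8 = 33.24 mm

33.24 mm


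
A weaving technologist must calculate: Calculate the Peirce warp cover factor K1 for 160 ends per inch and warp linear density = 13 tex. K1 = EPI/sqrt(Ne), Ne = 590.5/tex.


Formula: K1 = EPI / sqrt(Ne), with Ne = 590.5 / tex_warp
Step 1: Ne = 590.5 / 13 = 45.423
Step 2: sqrt(Ne) = sqrt(45.423) = 6.7397
Step 3: K1 = 160 / 6.7397 = 23.7

23.7


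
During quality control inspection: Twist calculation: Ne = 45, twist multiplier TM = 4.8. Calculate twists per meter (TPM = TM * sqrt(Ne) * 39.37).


Formula: TPM = TM * sqrt(Ne) * 39.37
Step 1: sqrt(Ne) = sqrt(45) = 6.7082
Step 2: TM * sqrt(Ne) = 4.8 * 6.7082 = 32.1994
Step 3: TPM = 32.1994 * 39.37 = 1268 twists/m

1268 twists/m


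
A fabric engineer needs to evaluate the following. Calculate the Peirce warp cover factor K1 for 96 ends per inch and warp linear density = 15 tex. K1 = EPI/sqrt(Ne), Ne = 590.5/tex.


Formula: K1 = EPI / sqrt(Ne), with Ne = 590.5 / tex_warp
Step 1: Ne = 590.5 / 15 = 39.367
Step 2: sqrt(Ne) = sqrt(39.367) = 6.2743
Step 3: K1 = 96 / 6.2743 = 15.3

15.3


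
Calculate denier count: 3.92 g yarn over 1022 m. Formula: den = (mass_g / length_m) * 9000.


Formula: den = (mass_g / length_m) * 9000
Substituting: den = (3.92 / 1022) * 9000
Intermediate: 3.92 / 1022 = 0.00383562 g/m
den = 0.00383562 * 9000 = 34.5 denier

34.5 denier


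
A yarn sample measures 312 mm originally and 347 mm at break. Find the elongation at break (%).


Formula: Elongation (%) = ((L_break - L0) / L0) * 100
Step 1: Extension = 347 - 312 = 35 mm
Step 2: Elongation = (35 / 312) * 100
Step 3: Elongation = 0.112179 * 100 = 11.2179% ≈ 11.2%

11.2%


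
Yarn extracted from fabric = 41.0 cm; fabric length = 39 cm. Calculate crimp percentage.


Formula: Crimp% = ((L_yarn - L_fabric) / L_fabric) * 100
Step 1: Extension = 41.0 - 39 = 2.0 cm
Step 2: Crimp% = (2.0 / 39) * 100
Step 3: Crimp% = 0.051282 * 100 = 5.1282% ≈ 5.1%

5.1%


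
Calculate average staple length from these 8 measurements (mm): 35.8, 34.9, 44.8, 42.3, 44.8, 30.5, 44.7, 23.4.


Formula: Mean = sum of lengths / count
Sum = 35.8 + 34.9 + 44.8 + 42.3 + 44.8 + 30.5 + 44.7 + 23.4
Sum = 301.2 mm
Mean = 301.2 / 8 = 37.65 mm

37.65 mm


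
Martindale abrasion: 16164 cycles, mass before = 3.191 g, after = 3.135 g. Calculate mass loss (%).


Formula: Mass loss% = ((m_before - m_after) / m_before) * 100
Step 1: Mass loss = 3.191 - 3.135 = 0.056 g
Step 2: Ratio = 0.056 / 3.191 = 0.0175494
Step 3: Mass loss% = 0.0175494 * 100 = 1.75494% ≈ 1.75%

1.75%


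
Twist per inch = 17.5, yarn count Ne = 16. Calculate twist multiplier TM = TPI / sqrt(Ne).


Formula: TM = TPI / sqrt(Ne)
Step 1: sqrt(Ne) = sqrt(16) = 4
Step 2: TM = 17.5 / 4 = 4.38

4.38 TM


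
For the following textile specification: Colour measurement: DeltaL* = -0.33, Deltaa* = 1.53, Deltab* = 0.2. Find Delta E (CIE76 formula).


Formula: Delta E = sqrt(dL*^2 + da*^2 + db*^2)
Step 1: dL*^2 = (-0.33)^2 = 0.1089
Step 2: da*^2 = 1.53^2 = 2.3409
Step 3: db*^2 = 0.2^2 = 0.04
Step 4: Sum = 0.1089 + 2.3409 + 0.04 = 2.4898
Step 5: Delta E = sqrt(2.4898) = 1.58

1.58 Delta E


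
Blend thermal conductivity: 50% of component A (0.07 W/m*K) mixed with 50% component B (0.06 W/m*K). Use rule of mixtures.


Formula: Blend property = (fraction_A * property_A) + (fraction_B * property_B)
Step 1: Contribution A = 50/100 * 0.07 W/m*K = 0.035 W/m*K
Step 2: Contribution B = 50/100 * 0.06 W/m*K = 0.03 W/m*K
Step 3: Blend thermal conductivity = 0.035 + 0.03 = 0.065 W/m*K

0.065 W/m*K


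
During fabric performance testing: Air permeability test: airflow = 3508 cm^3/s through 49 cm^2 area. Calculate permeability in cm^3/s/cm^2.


Formula: Air Permeability = Airflow / Test Area
AP = 3508 cm^3/s / 49 cm^2
AP = 71.6 cm^3/s/cm^2

71.6 cm^3/s/cm^2


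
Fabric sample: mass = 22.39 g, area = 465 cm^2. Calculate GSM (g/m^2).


Formula: GSM = mass_g / area_m2
Step 1: Convert area: 465 cm^2 = 465 / 10000 = 0.0465 m^2
Step 2: GSM = 22.39 g / 0.0465 m^2 = 481.5 g/m^2

481.5 g/m^2


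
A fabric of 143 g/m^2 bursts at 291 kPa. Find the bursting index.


Formula: Bursting Index = Bursting Strength / Fabric GSM
BI = 291 kPa / 143 g/m^2
BI = 2.035 kPa/(g/m^2)

2.035 kPa/(g/m^2)


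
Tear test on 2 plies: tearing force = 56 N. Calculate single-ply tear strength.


Formula: Per-ply strength = Total force / Number of plies
Per-ply = 56 N / 2
Per-ply = 28 N

28 N


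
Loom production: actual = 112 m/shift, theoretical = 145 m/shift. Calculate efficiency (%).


Formula: Efficiency% = (Actual output / Theoretical output) * 100
Efficiency% = (112 / 145) * 100
Efficiency% = 0.772414 * 100 = 77.2414% ≈ 77.2%

77.2%


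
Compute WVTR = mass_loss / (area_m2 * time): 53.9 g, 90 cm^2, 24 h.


Formula: WVTR = mass_loss / (area * time)
Step 1: Convert area: 90 cm^2 = 0.009 m^2
Step 2: WVTR = 53.9 g / (0.009 m^2 * 24 h)
Step 3: WVTR = 53.9 / 0.216 = 249.5 g/m^2/h

249.5 g/m^2/h


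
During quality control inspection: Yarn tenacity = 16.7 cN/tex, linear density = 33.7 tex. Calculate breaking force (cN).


Formula: Breaking force = Tenacity * Linear density
F = 16.7 cN/tex * 33.7 tex
F = 562.79 cN

562.79 cN


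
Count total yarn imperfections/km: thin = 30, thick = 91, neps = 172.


Formula: Total = thin places + thick places + neps
Total = 30 + 91 + 172
Total = 293 imperfections/km

293 imperfections/km


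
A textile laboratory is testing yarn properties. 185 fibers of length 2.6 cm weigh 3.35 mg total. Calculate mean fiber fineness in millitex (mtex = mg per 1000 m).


Formula: fineness (mtex) = mass (mg) / total length (km) = (mass_mg / total_length_m) * 1000
Step 1: Convert fiber length: 2.6 cm = 0.026 m
Step 2: Total fiber length = 185 * 0.026 = 4.81 m
Step 3: Linear density = 3.35 mg / 4.81 m = 0.6965 mg/m
Step 4: fineness = 0.6965 * 1000 = 696.5 mtex

696.5 mtex


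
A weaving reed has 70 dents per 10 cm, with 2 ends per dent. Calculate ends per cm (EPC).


Formula: EPC = (dents per 10 cm * ends per dent) / 10
Step 1: Total ends per 10 cm = 70 * 2 = 140
Step 2: EPC = 140 / 10 = 14.0 ends/cm

14.0 ends/cm


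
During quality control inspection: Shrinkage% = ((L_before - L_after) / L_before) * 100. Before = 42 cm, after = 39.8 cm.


Formula: Shrinkage% = ((L_before - L_after) / L_before) * 100
Step 1: Shrinkage = 42 - 39.8 = 2.2 cm
Step 2: Shrinkage% = (2.2 / 42) * 100
Step 3: Shrinkage% = 0.052381 * 100 = 5.2381% ≈ 5.2%

5.2%


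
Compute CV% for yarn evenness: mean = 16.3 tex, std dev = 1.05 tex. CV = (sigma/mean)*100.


Formula: CV% = (standard deviation / mean) * 100
Step 1: Ratio = 1.05 / 16.3 = 0.064417
Step 2: CV% = 0.064417 * 100 = 6.4417% ≈ 6.4%

6.4%


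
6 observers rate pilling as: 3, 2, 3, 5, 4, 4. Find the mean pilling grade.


Formula: Mean = sum / count
Sum = 3 + 2 + 3 + 5 + 4 + 4 = 21
Mean = 21 / 6 = 3.5

3.5


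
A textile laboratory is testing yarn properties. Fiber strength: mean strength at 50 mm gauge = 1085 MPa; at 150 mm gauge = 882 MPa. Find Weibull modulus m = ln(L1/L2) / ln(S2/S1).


Formula: m = ln(L1/L2) / ln(S2/S1)
Step 1: ln(L1/L2) = ln(50/150) = -1.09861
Step 2: S2/S1 = 882/1085 = 0.8129
Step 3: ln(S2/S1) = ln(0.8129) = -0.20715
Step 4: m = -1.09861 / -0.20715 = 5.30

5.30 (Weibull m)


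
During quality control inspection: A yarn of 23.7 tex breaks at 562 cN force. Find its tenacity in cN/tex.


Formula: Tenacity = Breaking force / Linear density
Tenacity = 562 cN / 23.7 tex
Tenacity = 23.71 cN/tex

23.71 cN/tex


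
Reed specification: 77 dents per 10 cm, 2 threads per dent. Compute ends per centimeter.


Formula: EPC = (dents per 10 cm * ends per dent) / 10
Step 1: Total ends per 10 cm = 77 * 2 = 154
Step 2: EPC = 154 / 10 = 15.4 ends/cm

15.4 ends/cm


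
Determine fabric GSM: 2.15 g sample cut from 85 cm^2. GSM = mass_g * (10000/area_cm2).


Formula: GSM = mass_g / area_m2
Step 1: Convert area: 85 cm^2 = 85 / 10000 = 0.0085 m^2
Step 2: GSM = 2.15 g / 0.0085 m^2 = 252.9 g/m^2

252.9 g/m^2


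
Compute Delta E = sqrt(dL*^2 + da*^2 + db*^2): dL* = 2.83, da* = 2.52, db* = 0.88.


Formula: Delta E = sqrt(dL*^2 + da*^2 + db*^2)
Step 1: dL*^2 = 2.83^2 = 8.0089
Step 2: da*^2 = 2.52^2 = 6.3504
Step 3: db*^2 = 0.88^2 = 0.7744
Step 4: Sum = 8.0089 + 6.3504 + 0.7744 = 15.1337
Step 5: Delta E = sqrt(15.1337) = 3.89

3.89 Delta E


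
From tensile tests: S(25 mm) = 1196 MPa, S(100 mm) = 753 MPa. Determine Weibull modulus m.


Formula: m = ln(L1/L2) / ln(S2/S1)
Step 1: ln(L1/L2) = ln(25/100) = -1.38629
Step 2: S2/S1 = 753/1196 = 0.6296
Step 3: ln(S2/S1) = ln(0.6296) = -0.46267
Step 4: m = -1.38629 / -0.46267 = 3.00

3.00 (Weibull m)


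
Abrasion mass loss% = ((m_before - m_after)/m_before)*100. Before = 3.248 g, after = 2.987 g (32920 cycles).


Formula: Mass loss% = ((m_before - m_after) / m_before) * 100
Step 1: Mass loss = 3.248 - 2.987 = 0.261 g
Step 2: Ratio = 0.261 / 3.248 = 0.0803571
Step 3: Mass loss% = 0.0803571 * 100 = 8.03571% ≈ 8.04%

8.04%
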